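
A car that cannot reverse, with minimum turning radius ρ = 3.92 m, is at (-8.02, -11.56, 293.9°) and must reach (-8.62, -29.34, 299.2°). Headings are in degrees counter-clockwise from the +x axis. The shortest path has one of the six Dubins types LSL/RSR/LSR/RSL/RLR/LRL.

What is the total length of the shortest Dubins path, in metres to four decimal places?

17.9856 m

Let ψ = atan2(Δy, Δx) = atan2(-17.78, -0.60) = -91.9328° be the start→goal bearing.
Normalize: d = |goal − start| / ρ = 17.790121/3.92 = 4.538296, α = (θ_start − ψ) mod 360° = 25.8328° = 0.450867 rad, β = (θ_goal − ψ) mod 360° = 31.1328° = 0.543369 rad.
Common terms: sin α = 0.435746, cos α = 0.900070, sin β = 0.517023, cos β = 0.855972, cos(α−β) = 0.995725, d² = 20.596132. Work in radians in the unit-radius frame; every candidate has L = ρ·(t + p + q).
LSL: p² = 2 + d² − 2cos(α−β) + 2d(sin α − sin β) = 19.866964; p = √p² = 4.457237; φ = atan2(cos β − cos α, d + sin α − sin β) = -0.009894 rad; t = (φ − α) mod 2π = 5.822425 rad, q = (β − φ) mod 2π = 0.553263 rad → L = 3.92·(5.822425 + 4.457237 + 0.553263) = 3.92·10.832925 = 42.465066 m
RSR: p² = 2 + d² − 2cos(α−β) + 2d(sin β − sin α) = 21.342401; p = √p² = 4.619784; φ = atan2(cos α − cos β, d − sin α + sin β) = 0.009546 rad; t = (α − φ) mod 2π = 0.441321 rad, q = (φ − β) mod 2π = 5.749362 rad → L = 3.92·(0.441321 + 4.619784 + 5.749362) = 3.92·10.810466 = 42.377029 m
LSR: p² = d² − 2 + 2cos(α−β) + 2d(sin α + sin β) = 29.235473; p = √p² = 5.406984; φ = atan2(−cos α − cos β, d + sin α + sin β) − atan2(−2, p) = 0.044764 rad; t = (φ − α) mod 2π = 5.877082 rad, q = (φ − β) mod 2π = 5.784580 rad → L = 3.92·(5.877082 + 5.406984 + 5.784580) = 3.92·17.068646 = 66.909091 m
RSL: p² = d² − 2 + 2cos(α−β) − 2d(sin α + sin β) = 11.939689; p = √p² = 3.455386; φ = atan2(cos α + cos β, d − sin α − sin β) − atan2(2, p) = -0.069270 rad; t = (α − φ) mod 2π = 0.520136 rad, q = (β − φ) mod 2π = 0.612639 rad → L = 3.92·(0.520136 + 3.455386 + 0.612639) = 3.92·4.588161 = 17.985590 m
RLR: c = (6 − d² + 2cos(α−β) + 2d(sin α − sin β))/8 = -1.667800, |c| > 1 → infeasible
LRL: c = (6 − d² + 2cos(α−β) − 2d(sin α − sin β))/8 = -1.483370, |c| > 1 → infeasible
Shortest: RSL with L = 17.985590 m ≈ 17.9856 m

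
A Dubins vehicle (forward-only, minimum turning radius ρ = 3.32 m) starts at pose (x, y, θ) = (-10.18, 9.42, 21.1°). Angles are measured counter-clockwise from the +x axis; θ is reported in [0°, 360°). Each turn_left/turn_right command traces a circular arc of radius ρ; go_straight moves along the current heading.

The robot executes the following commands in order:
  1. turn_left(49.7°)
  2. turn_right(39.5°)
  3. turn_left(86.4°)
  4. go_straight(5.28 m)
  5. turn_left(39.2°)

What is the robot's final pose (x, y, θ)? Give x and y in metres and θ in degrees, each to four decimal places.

(-9.7059, 23.7360, 156.9000°)

set_pose: (x, y, θ) = (-10.1800, 9.4200, 21.1000°), ρ = 3.32
turn_left(49.7°): centre at ρ to the left, rotate +49.7° → (-8.2399, 11.4256, 70.8000°)
turn_right(39.5°): centre at ρ to the right, rotate −39.5° → (-6.8293, 13.1705, 31.3000°)
turn_left(86.4°): centre at ρ to the left, rotate +86.4° → (-5.6146, 17.5506, 117.7000°)
go_straight(5.28): x += 5.28·cos θ, y += 5.28·sin θ → (-8.0690, 22.2255, 117.7000°)
turn_left(39.2°): centre at ρ to the left, rotate +39.2° → (-9.7059, 23.7360, 156.9000°)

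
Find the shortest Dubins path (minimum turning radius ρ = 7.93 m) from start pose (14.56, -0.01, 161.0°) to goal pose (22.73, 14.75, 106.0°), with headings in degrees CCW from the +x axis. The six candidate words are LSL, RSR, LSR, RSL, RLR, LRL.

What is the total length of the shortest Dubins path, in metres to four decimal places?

Let ψ = atan2(Δy, Δx) = atan2(14.76, 8.17) = 61.0345° be the start→goal bearing.
Normalize: d = |goal − start| / ρ = 16.870285/7.93 = 2.127400, α = (θ_start − ψ) mod 360° = 99.9655° = 1.744728 rad, β = (θ_goal − ψ) mod 360° = 44.9655° = 0.784797 rad.
Common terms: sin α = 0.984912, cos α = -0.173056, sin β = 0.706681, cos β = 0.707532, cos(α−β) = 0.573576, d² = 4.525832. Work in radians in the unit-radius frame; every candidate has L = ρ·(t + p + q).
LSL: p² = 2 + d² − 2cos(α−β) + 2d(sin α − sin β) = 6.562495; p = √p² = 2.561737; φ = atan2(cos β − cos α, d + sin α − sin β) = 0.350904 rad; t = (φ − α) mod 2π = 4.889361 rad, q = (β − φ) mod 2π = 0.433893 rad → L = 7.93·(4.889361 + 2.561737 + 0.433893) = 7.93·7.884991 = 62.527979 m
RSR: p² = 2 + d² − 2cos(α−β) + 2d(sin β − sin α) = 4.194863; p = √p² = 2.048137; φ = atan2(cos α − cos β, d − sin α + sin β) = -0.444433 rad; t = (α − φ) mod 2π = 2.189161 rad, q = (φ − β) mod 2π = 5.053956 rad → L = 7.93·(2.189161 + 2.048137 + 5.053956) = 7.93·9.291253 = 73.679636 m
LSR: p² = d² − 2 + 2cos(α−β) + 2d(sin α + sin β) = 10.870378; p = √p² = 3.297026; φ = atan2(−cos α − cos β, d + sin α + sin β) − atan2(−2, p) = 0.406215 rad; t = (φ − α) mod 2π = 4.944672 rad, q = (φ − β) mod 2π = 5.904603 rad → L = 7.93·(4.944672 + 3.297026 + 5.904603) = 7.93·14.146301 = 112.180169 m
RSL: p² = d² − 2 + 2cos(α−β) − 2d(sin α + sin β) = -3.524408 < 0 → infeasible
RLR: c = (6 − d² + 2cos(α−β) + 2d(sin α − sin β))/8 = 0.475642; p = 2π − arccos c = 5.208083 rad; φ = atan2(cos α − cos β, d − sin α + sin β) = -0.444433 rad; t = (α − φ + p/2) mod 2π = 4.793202 rad, q = (α − β − t + p) mod 2π = 1.374812 rad → L = 7.93·(4.793202 + 5.208083 + 1.374812) = 7.93·11.376097 = 90.212447 m
LRL: c = (6 − d² + 2cos(α−β) − 2d(sin α − sin β))/8 = 0.179688; p = 2π − arccos c = 4.893058 rad; φ = atan2(cos β − cos α, d + sin α − sin β) = 0.350904 rad; t = (φ − α + p/2) mod 2π = 1.052705 rad, q = (β − α − t + p) mod 2π = 2.880422 rad → L = 7.93·(1.052705 + 4.893058 + 2.880422) = 7.93·8.826186 = 69.991652 m
Shortest: LSL with L = 62.527979 m ≈ 62.5280 m

62.5280 m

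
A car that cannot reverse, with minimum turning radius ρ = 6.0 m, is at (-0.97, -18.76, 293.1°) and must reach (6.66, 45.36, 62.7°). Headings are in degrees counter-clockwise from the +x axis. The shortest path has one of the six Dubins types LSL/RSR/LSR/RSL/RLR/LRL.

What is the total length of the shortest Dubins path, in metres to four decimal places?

78.4801 m

Let ψ = atan2(Δy, Δx) = atan2(64.12, 7.63) = 83.2140° be the start→goal bearing.
Normalize: d = |goal − start| / ρ = 64.572373/6.0 = 10.762062, α = (θ_start − ψ) mod 360° = 209.8860° = 3.663202 rad, β = (θ_goal − ψ) mod 360° = 339.4860° = 5.925149 rad.
Common terms: sin α = -0.498276, cos α = -0.867018, sin β = -0.350436, cos β = 0.936587, cos(α−β) = -0.637424, d² = 115.821981. Work in radians in the unit-radius frame; every candidate has L = ρ·(t + p + q).
LSL: p² = 2 + d² − 2cos(α−β) + 2d(sin α − sin β) = 115.914684; p = √p² = 10.766368; φ = atan2(cos β − cos α, d + sin α − sin β) = 0.168316 rad; t = (φ − α) mod 2π = 2.788299 rad, q = (β − φ) mod 2π = 5.756833 rad → L = 6.0·(2.788299 + 10.766368 + 5.756833) = 6.0·19.311500 = 115.869001 m
RSR: p² = 2 + d² − 2cos(α−β) + 2d(sin β − sin α) = 122.278973; p = √p² = 11.057982; φ = atan2(cos α − cos β, d − sin α + sin β) = -0.163836 rad; t = (α − φ) mod 2π = 3.827039 rad, q = (φ − β) mod 2π = 0.194200 rad → L = 6.0·(3.827039 + 11.057982 + 0.194200) = 6.0·15.079221 = 90.475326 m
LSR: p² = d² − 2 + 2cos(α−β) + 2d(sin α + sin β) = 94.279348; p = √p² = 9.709755; φ = atan2(−cos α − cos β, d + sin α + sin β) − atan2(−2, p) = 0.196120 rad; t = (φ − α) mod 2π = 2.816103 rad, q = (φ − β) mod 2π = 0.554156 rad → L = 6.0·(2.816103 + 9.709755 + 0.554156) = 6.0·13.080014 = 78.480084 m
RSL: p² = d² − 2 + 2cos(α−β) − 2d(sin α + sin β) = 130.814917; p = √p² = 11.437435; φ = atan2(cos α + cos β, d − sin α − sin β) − atan2(2, p) = -0.167122 rad; t = (α − φ) mod 2π = 3.830325 rad, q = (β − φ) mod 2π = 6.092272 rad → L = 6.0·(3.830325 + 11.437435 + 6.092272) = 6.0·21.360031 = 128.160188 m
RLR: c = (6 − d² + 2cos(α−β) + 2d(sin α − sin β))/8 = -14.284872, |c| > 1 → infeasible
LRL: c = (6 − d² + 2cos(α−β) − 2d(sin α − sin β))/8 = -13.489335, |c| > 1 → infeasible
Shortest: LSR with L = 78.480084 m ≈ 78.4801 m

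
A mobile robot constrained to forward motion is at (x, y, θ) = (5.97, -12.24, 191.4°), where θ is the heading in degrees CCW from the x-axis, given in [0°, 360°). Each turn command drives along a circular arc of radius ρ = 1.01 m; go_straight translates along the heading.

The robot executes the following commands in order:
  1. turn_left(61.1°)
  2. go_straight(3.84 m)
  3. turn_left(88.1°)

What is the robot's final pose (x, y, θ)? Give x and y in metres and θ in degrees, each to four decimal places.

set_pose: (x, y, θ) = (5.9700, -12.2400, 191.4000°), ρ = 1.01
turn_left(61.1°): centre at ρ to the left, rotate +61.1° → (5.2064, -12.9264, 252.5000°)
go_straight(3.84): x += 3.84·cos θ, y += 3.84·sin θ → (4.0517, -16.5886, 252.5000°)
turn_left(88.1°): centre at ρ to the left, rotate +88.1° → (4.6794, -17.8450, 340.6000°)

(4.6794, -17.8450, 340.6000°)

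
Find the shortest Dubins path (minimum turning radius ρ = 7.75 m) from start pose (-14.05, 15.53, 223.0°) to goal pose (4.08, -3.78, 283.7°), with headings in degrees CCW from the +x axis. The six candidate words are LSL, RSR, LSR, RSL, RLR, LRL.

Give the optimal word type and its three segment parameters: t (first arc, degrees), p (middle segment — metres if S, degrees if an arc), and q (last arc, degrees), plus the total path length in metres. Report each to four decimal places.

Let ψ = atan2(Δy, Δx) = atan2(-19.31, 18.13) = -46.8052° be the start→goal bearing.
Normalize: d = |goal − start| / ρ = 26.487223/7.75 = 3.417706, α = (θ_start − ψ) mod 360° = 269.8052° = 4.708989 rad, β = (θ_goal − ψ) mod 360° = 330.5052° = 5.768404 rad.
Common terms: sin α = -0.999994, cos α = -0.003400, sin β = -0.492345, cos β = 0.870400, cos(α−β) = 0.489382, d² = 11.680716. Work in radians in the unit-radius frame; every candidate has L = ρ·(t + p + q).
LSL: p² = 2 + d² − 2cos(α−β) + 2d(sin α − sin β) = 9.231956; p = √p² = 3.038413; φ = atan2(cos β − cos α, d + sin α − sin β) = 0.291704 rad; t = (φ − α) mod 2π = 1.865900 rad, q = (β − φ) mod 2π = 5.476700 rad → L = 7.75·(1.865900 + 3.038413 + 5.476700) = 7.75·10.381014 = 80.452856 m
RSR: p² = 2 + d² − 2cos(α−β) + 2d(sin β − sin α) = 16.171946; p = √p² = 4.021436; φ = atan2(cos α − cos β, d − sin α + sin β) = -0.219033 rad; t = (α − φ) mod 2π = 4.928022 rad, q = (φ − β) mod 2π = 0.295749 rad → L = 7.75·(4.928022 + 4.021436 + 0.295749) = 7.75·9.245206 = 71.650348 m
LSR: p² = d² − 2 + 2cos(α−β) + 2d(sin α + sin β) = 0.458730; p = √p² = 0.677296; φ = atan2(−cos α − cos β, d + sin α + sin β) − atan2(−2, p) = 0.821164 rad; t = (φ − α) mod 2π = 2.395360 rad, q = (φ − β) mod 2π = 1.335945 rad → L = 7.75·(2.395360 + 0.677296 + 1.335945) = 7.75·4.408601 = 34.166656 m
RSL: p² = d² − 2 + 2cos(α−β) − 2d(sin α + sin β) = 20.860232; p = √p² = 4.567300; φ = atan2(cos α + cos β, d − sin α − sin β) − atan2(2, p) = -0.237967 rad; t = (α − φ) mod 2π = 4.946956 rad, q = (β − φ) mod 2π = 6.006371 rad → L = 7.75·(4.946956 + 4.567300 + 6.006371) = 7.75·15.520627 = 120.284862 m
RLR: c = (6 − d² + 2cos(α−β) + 2d(sin α − sin β))/8 = -1.021493, |c| > 1 → infeasible
LRL: c = (6 − d² + 2cos(α−β) − 2d(sin α − sin β))/8 = -0.153995; p = 2π − arccos c = 4.557779 rad; φ = atan2(cos β − cos α, d + sin α − sin β) = 0.291704 rad; t = (φ − α + p/2) mod 2π = 4.144790 rad, q = (β − α − t + p) mod 2π = 1.472404 rad → L = 7.75·(4.144790 + 4.557779 + 1.472404) = 7.75·10.174973 = 78.856043 m
Shortest: LSR with L = 34.166656 m ≈ 34.1667 m
Convert LSR to answer units (arcs ×180/π): t = 2.395360·180/π = 137.2440°, p = ρ·p = 7.75·0.677296 = 5.2490 m, q = 1.335945·180/π = 76.5440°, L = 34.1667 m.

LSR: t = 137.2440°, p = 5.2490 m, q = 76.5440°, L = 34.1667 m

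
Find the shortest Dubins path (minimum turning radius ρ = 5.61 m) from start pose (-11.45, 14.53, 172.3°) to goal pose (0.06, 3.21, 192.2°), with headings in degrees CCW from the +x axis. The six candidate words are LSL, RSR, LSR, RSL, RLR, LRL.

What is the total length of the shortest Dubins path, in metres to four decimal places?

Let ψ = atan2(Δy, Δx) = atan2(-11.32, 11.51) = -44.5232° be the start→goal bearing.
Normalize: d = |goal − start| / ρ = 16.143807/5.61 = 2.877684, α = (θ_start − ψ) mod 360° = 216.8232° = 3.784278 rad, β = (θ_goal − ψ) mod 360° = 236.7232° = 4.131599 rad.
Common terms: sin α = -0.599347, cos α = -0.800489, sin β = -0.836029, cos β = -0.548685, cos(α−β) = 0.940288, d² = 8.281065. Work in radians in the unit-radius frame; every candidate has L = ρ·(t + p + q).
LSL: p² = 2 + d² − 2cos(α−β) + 2d(sin α − sin β) = 9.762680; p = √p² = 3.124529; φ = atan2(cos β − cos α, d + sin α − sin β) = 0.080677 rad; t = (φ − α) mod 2π = 2.579584 rad, q = (β − φ) mod 2π = 4.050922 rad → L = 5.61·(2.579584 + 3.124529 + 4.050922) = 5.61·9.755035 = 54.725744 m
RSR: p² = 2 + d² − 2cos(α−β) + 2d(sin β − sin α) = 7.038297; p = √p² = 2.652979; φ = atan2(cos α − cos β, d − sin α + sin β) = -0.095057 rad; t = (α − φ) mod 2π = 3.879335 rad, q = (φ − β) mod 2π = 2.056530 rad → L = 5.61·(3.879335 + 2.652979 + 2.056530) = 5.61·8.588844 = 48.183413 m
LSR: p² = d² − 2 + 2cos(α−β) + 2d(sin α + sin β) = -0.099480 < 0 → infeasible
RSL: p² = d² − 2 + 2cos(α−β) − 2d(sin α + sin β) = 16.422762; p = √p² = 4.052501; φ = atan2(cos α + cos β, d − sin α − sin β) − atan2(2, p) = -0.761621 rad; t = (α − φ) mod 2π = 4.545899 rad, q = (β − φ) mod 2π = 4.893219 rad → L = 5.61·(4.545899 + 4.052501 + 4.893219) = 5.61·13.491619 = 75.687982 m
RLR: c = (6 − d² + 2cos(α−β) + 2d(sin α − sin β))/8 = 0.120213; p = 2π − arccos c = 4.832893 rad; φ = atan2(cos α − cos β, d − sin α + sin β) = -0.095057 rad; t = (α − φ + p/2) mod 2π = 0.012597 rad, q = (α − β − t + p) mod 2π = 4.472976 rad → L = 5.61·(0.012597 + 4.832893 + 4.472976) = 5.61·9.318466 = 52.276595 m
LRL: c = (6 − d² + 2cos(α−β) − 2d(sin α − sin β))/8 = -0.220335; p = 2π − arccos c = 4.490231 rad; φ = atan2(cos β − cos α, d + sin α − sin β) = 0.080677 rad; t = (φ − α + p/2) mod 2π = 4.824700 rad, q = (β − α − t + p) mod 2π = 0.012852 rad → L = 5.61·(4.824700 + 4.490231 + 0.012852) = 5.61·9.327783 = 52.328861 m
Shortest: RSR with L = 48.183413 m ≈ 48.1834 m

48.1834 m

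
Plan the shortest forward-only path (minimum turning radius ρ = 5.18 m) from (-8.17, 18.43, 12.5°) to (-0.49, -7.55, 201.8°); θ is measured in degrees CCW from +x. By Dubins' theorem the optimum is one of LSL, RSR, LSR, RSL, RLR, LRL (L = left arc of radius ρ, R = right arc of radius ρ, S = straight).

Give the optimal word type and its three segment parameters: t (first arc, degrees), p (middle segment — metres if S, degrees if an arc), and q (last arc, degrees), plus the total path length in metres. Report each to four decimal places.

RSR: t = 86.4515°, p = 16.7667 m, q = 84.2485°, L = 32.1993 m

Let ψ = atan2(Δy, Δx) = atan2(-25.98, 7.68) = -73.5317° be the start→goal bearing.
Normalize: d = |goal − start| / ρ = 27.091379/5.18 = 5.229996, α = (θ_start − ψ) mod 360° = 86.0317° = 1.501536 rad, β = (θ_goal − ψ) mod 360° = 275.3317° = 4.805444 rad.
Common terms: sin α = 0.997602, cos α = 0.069205, sin β = -0.995673, cos β = 0.092921, cos(α−β) = -0.986856, d² = 27.352857. Work in radians in the unit-radius frame; every candidate has L = ρ·(t + p + q).
LSL: p² = 2 + d² − 2cos(α−β) + 2d(sin α − sin β) = 52.176218; p = √p² = 7.223311; φ = atan2(cos β − cos α, d + sin α − sin β) = 0.003283 rad; t = (φ − α) mod 2π = 4.784932 rad, q = (β − φ) mod 2π = 4.802161 rad → L = 5.18·(4.784932 + 7.223311 + 4.802161) = 5.18·16.810404 = 87.077894 m
RSR: p² = 2 + d² − 2cos(α−β) + 2d(sin β − sin α) = 10.476919; p = √p² = 3.236807; φ = atan2(cos α − cos β, d − sin α + sin β) = -0.007327 rad; t = (α − φ) mod 2π = 1.508863 rad, q = (φ − β) mod 2π = 1.470414 rad → L = 5.18·(1.508863 + 3.236807 + 1.470414) = 5.18·6.216084 = 32.199314 m
LSR: p² = d² − 2 + 2cos(α−β) + 2d(sin α + sin β) = 23.399323; p = √p² = 4.837285; φ = atan2(−cos α − cos β, d + sin α + sin β) − atan2(−2, p) = 0.361074 rad; t = (φ − α) mod 2π = 5.142723 rad, q = (φ − β) mod 2π = 1.838814 rad → L = 5.18·(5.142723 + 4.837285 + 1.838814) = 5.18·11.818822 = 61.221497 m
RSL: p² = d² − 2 + 2cos(α−β) − 2d(sin α + sin β) = 23.358968; p = √p² = 4.833112; φ = atan2(cos α + cos β, d − sin α − sin β) − atan2(2, p) = -0.361356 rad; t = (α − φ) mod 2π = 1.862892 rad, q = (β − φ) mod 2π = 5.166800 rad → L = 5.18·(1.862892 + 4.833112 + 5.166800) = 5.18·11.862804 = 61.449322 m
RLR: c = (6 − d² + 2cos(α−β) + 2d(sin α − sin β))/8 = -0.309615; p = 2π − arccos c = 4.397601 rad; φ = atan2(cos α − cos β, d − sin α + sin β) = -0.007327 rad; t = (α − φ + p/2) mod 2π = 3.707664 rad, q = (α − β − t + p) mod 2π = 3.669214 rad → L = 5.18·(3.707664 + 4.397601 + 3.669214) = 5.18·11.774479 = 60.991802 m
LRL: c = (6 − d² + 2cos(α−β) − 2d(sin α − sin β))/8 = -5.522027, |c| > 1 → infeasible
Shortest: RSR with L = 32.199314 m ≈ 32.1993 m
Convert RSR to answer units (arcs ×180/π): t = 1.508863·180/π = 86.4515°, p = ρ·p = 5.18·3.236807 = 16.7667 m, q = 1.470414·180/π = 84.2485°, L = 32.1993 m.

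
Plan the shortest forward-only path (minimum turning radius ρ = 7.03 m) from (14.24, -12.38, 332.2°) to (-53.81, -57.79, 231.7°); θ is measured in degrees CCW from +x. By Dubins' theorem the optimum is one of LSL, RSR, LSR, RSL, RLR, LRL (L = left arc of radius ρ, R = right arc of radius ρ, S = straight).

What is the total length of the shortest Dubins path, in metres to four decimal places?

90.9910 m

Let ψ = atan2(Δy, Δx) = atan2(-45.41, -68.05) = -146.2847° be the start→goal bearing.
Normalize: d = |goal − start| / ρ = 81.809966/7.03 = 11.637264, α = (θ_start − ψ) mod 360° = 118.4847° = 2.067948 rad, β = (θ_goal − ψ) mod 360° = 17.9847° = 0.313892 rad.
Common terms: sin α = 0.878945, cos α = -0.476924, sin β = 0.308763, cos β = 0.951139, cos(α−β) = -0.182236, d² = 135.425915. Work in radians in the unit-radius frame; every candidate has L = ρ·(t + p + q).
LSL: p² = 2 + d² − 2cos(α−β) + 2d(sin α − sin β) = 151.061102; p = √p² = 12.290692; φ = atan2(cos β − cos α, d + sin α − sin β) = 0.116454 rad; t = (φ − α) mod 2π = 4.331691 rad, q = (β − φ) mod 2π = 0.197438 rad → L = 7.03·(4.331691 + 12.290692 + 0.197438) = 7.03·16.819821 = 118.243342 m
RSR: p² = 2 + d² − 2cos(α−β) + 2d(sin β − sin α) = 124.519670; p = √p² = 11.158838; φ = atan2(cos α − cos β, d − sin α + sin β) = -0.128328 rad; t = (α − φ) mod 2π = 2.196276 rad, q = (φ − β) mod 2π = 5.840966 rad → L = 7.03·(2.196276 + 11.158838 + 5.840966) = 7.03·19.196079 = 134.948438 m
LSR: p² = d² − 2 + 2cos(α−β) + 2d(sin α + sin β) = 160.704772; p = √p² = 12.676939; φ = atan2(−cos α − cos β, d + sin α + sin β) − atan2(−2, p) = 0.119518 rad; t = (φ − α) mod 2π = 4.334755 rad, q = (φ − β) mod 2π = 6.088811 rad → L = 7.03·(4.334755 + 12.676939 + 6.088811) = 7.03·23.100505 = 162.396553 m
RSL: p² = d² − 2 + 2cos(α−β) − 2d(sin α + sin β) = 105.418116; p = √p² = 10.267332; φ = atan2(cos α + cos β, d − sin α − sin β) − atan2(2, p) = -0.147033 rad; t = (α − φ) mod 2π = 2.214981 rad, q = (β − φ) mod 2π = 0.460925 rad → L = 7.03·(2.214981 + 10.267332 + 0.460925) = 7.03·12.943238 = 90.990966 m
RLR: c = (6 − d² + 2cos(α−β) + 2d(sin α − sin β))/8 = -14.564959, |c| > 1 → infeasible
LRL: c = (6 − d² + 2cos(α−β) − 2d(sin α − sin β))/8 = -17.882638, |c| > 1 → infeasible
Shortest: RSL with L = 90.990966 m ≈ 90.9910 m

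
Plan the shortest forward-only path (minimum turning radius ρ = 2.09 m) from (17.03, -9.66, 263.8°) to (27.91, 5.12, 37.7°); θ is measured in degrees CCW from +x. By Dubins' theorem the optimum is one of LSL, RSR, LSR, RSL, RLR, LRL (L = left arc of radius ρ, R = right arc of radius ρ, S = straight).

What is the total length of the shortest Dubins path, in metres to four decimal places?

Let ψ = atan2(Δy, Δx) = atan2(14.78, 10.88) = 53.6421° be the start→goal bearing.
Normalize: d = |goal − start| / ρ = 18.352733/2.09 = 8.781212, α = (θ_start − ψ) mod 360° = 210.1579° = 3.667947 rad, β = (θ_goal − ψ) mod 360° = 344.0579° = 6.004943 rad.
Common terms: sin α = -0.502385, cos α = -0.864644, sin β = -0.274666, cos β = 0.961540, cos(α−β) = -0.693402, d² = 77.109682. Work in radians in the unit-radius frame; every candidate has L = ρ·(t + p + q).
LSL: p² = 2 + d² − 2cos(α−β) + 2d(sin α − sin β) = 76.497191; p = √p² = 8.746267; φ = atan2(cos β − cos α, d + sin α − sin β) = 0.210343 rad; t = (φ − α) mod 2π = 2.825582 rad, q = (β − φ) mod 2π = 5.794600 rad → L = 2.09·(2.825582 + 8.746267 + 5.794600) = 2.09·17.366448 = 36.295877 m
RSR: p² = 2 + d² − 2cos(α−β) + 2d(sin β − sin α) = 84.495779; p = √p² = 9.192159; φ = atan2(cos α − cos β, d − sin α + sin β) = -0.199998 rad; t = (α − φ) mod 2π = 3.867945 rad, q = (φ − β) mod 2π = 0.078244 rad → L = 2.09·(3.867945 + 9.192159 + 0.078244) = 2.09·13.138348 = 27.459147 m
LSR: p² = d² − 2 + 2cos(α−β) + 2d(sin α + sin β) = 60.075986; p = √p² = 7.750870; φ = atan2(−cos α − cos β, d + sin α + sin β) − atan2(−2, p) = 0.240422 rad; t = (φ − α) mod 2π = 2.855660 rad, q = (φ − β) mod 2π = 0.518664 rad → L = 2.09·(2.855660 + 7.750870 + 0.518664) = 2.09·11.125194 = 23.251656 m
RSL: p² = d² − 2 + 2cos(α−β) − 2d(sin α + sin β) = 87.369769; p = √p² = 9.347180; φ = atan2(cos α + cos β, d − sin α − sin β) − atan2(2, p) = -0.200653 rad; t = (α − φ) mod 2π = 3.868600 rad, q = (β − φ) mod 2π = 6.205596 rad → L = 2.09·(3.868600 + 9.347180 + 6.205596) = 2.09·19.421376 = 40.590675 m
RLR: c = (6 − d² + 2cos(α−β) + 2d(sin α − sin β))/8 = -9.561972, |c| > 1 → infeasible
LRL: c = (6 − d² + 2cos(α−β) − 2d(sin α − sin β))/8 = -8.562149, |c| > 1 → infeasible
Shortest: LSR with L = 23.251656 m ≈ 23.2517 m

23.2517 m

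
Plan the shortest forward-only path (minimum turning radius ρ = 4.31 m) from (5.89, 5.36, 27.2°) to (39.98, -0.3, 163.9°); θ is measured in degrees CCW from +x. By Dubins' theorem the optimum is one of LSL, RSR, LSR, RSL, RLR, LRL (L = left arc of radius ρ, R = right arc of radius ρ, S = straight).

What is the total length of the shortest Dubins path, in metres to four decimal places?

48.7008 m

Let ψ = atan2(Δy, Δx) = atan2(-5.66, 34.09) = -9.4269° be the start→goal bearing.
Normalize: d = |goal − start| / ρ = 34.556674/4.31 = 8.017790, α = (θ_start − ψ) mod 360° = 36.6269° = 0.639260 rad, β = (θ_goal − ψ) mod 360° = 173.3269° = 3.025125 rad.
Common terms: sin α = 0.596602, cos α = 0.802538, sin β = 0.116205, cos β = -0.993225, cos(α−β) = -0.727773, d² = 64.284952. Work in radians in the unit-radius frame; every candidate has L = ρ·(t + p + q).
LSL: p² = 2 + d² − 2cos(α−β) + 2d(sin α − sin β) = 75.443940; p = √p² = 8.685847; φ = atan2(cos β − cos α, d + sin α − sin β) = -0.208248 rad; t = (φ − α) mod 2π = 5.435678 rad, q = (β − φ) mod 2π = 3.233373 rad → L = 4.31·(5.435678 + 8.685847 + 3.233373) = 4.31·17.354898 = 74.799608 m
RSR: p² = 2 + d² − 2cos(α−β) + 2d(sin β − sin α) = 60.037055; p = √p² = 7.748358; φ = atan2(cos α − cos β, d − sin α + sin β) = 0.233887 rad; t = (α − φ) mod 2π = 0.405373 rad, q = (φ − β) mod 2π = 3.491947 rad → L = 4.31·(0.405373 + 7.748358 + 3.491947) = 4.31·11.645678 = 50.192874 m
LSR: p² = d² − 2 + 2cos(α−β) + 2d(sin α + sin β) = 72.259667; p = √p² = 8.500569; φ = atan2(−cos α − cos β, d + sin α + sin β) − atan2(−2, p) = 0.252914 rad; t = (φ − α) mod 2π = 5.896839 rad, q = (φ − β) mod 2π = 3.510974 rad → L = 4.31·(5.896839 + 8.500569 + 3.510974) = 4.31·17.908382 = 77.185126 m
RSL: p² = d² − 2 + 2cos(α−β) − 2d(sin α + sin β) = 49.399146; p = √p² = 7.028453; φ = atan2(cos α + cos β, d − sin α − sin β) − atan2(2, p) = -0.303328 rad; t = (α − φ) mod 2π = 0.942588 rad, q = (β − φ) mod 2π = 3.328453 rad → L = 4.31·(0.942588 + 7.028453 + 3.328453) = 4.31·11.299493 = 48.700815 m
RLR: c = (6 − d² + 2cos(α−β) + 2d(sin α − sin β))/8 = -6.504632, |c| > 1 → infeasible
LRL: c = (6 − d² + 2cos(α−β) − 2d(sin α − sin β))/8 = -8.430493, |c| > 1 → infeasible
Shortest: RSL with L = 48.700815 m ≈ 48.7008 m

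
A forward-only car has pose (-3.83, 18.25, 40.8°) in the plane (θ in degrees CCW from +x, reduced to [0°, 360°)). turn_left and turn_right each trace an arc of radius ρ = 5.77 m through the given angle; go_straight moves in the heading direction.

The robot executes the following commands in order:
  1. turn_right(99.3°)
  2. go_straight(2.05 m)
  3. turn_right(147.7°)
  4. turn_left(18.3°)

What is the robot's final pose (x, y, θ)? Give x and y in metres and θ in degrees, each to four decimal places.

(-3.2906, 7.4951, 172.1000°)

set_pose: (x, y, θ) = (-3.8300, 18.2500, 40.8000°), ρ = 5.77
turn_right(99.3°): centre at ρ to the right, rotate −99.3° → (4.8600, 16.8970, -58.5000° ≡ 301.5000°)
go_straight(2.05): x += 2.05·cos θ, y += 2.05·sin θ → (5.9311, 15.1490, 301.5000°)
turn_right(147.7°): centre at ρ to the right, rotate −147.7° → (-1.5361, 6.9570, 153.8000°)
turn_left(18.3°): centre at ρ to the left, rotate +18.3° → (-3.2906, 7.4951, 172.1000°)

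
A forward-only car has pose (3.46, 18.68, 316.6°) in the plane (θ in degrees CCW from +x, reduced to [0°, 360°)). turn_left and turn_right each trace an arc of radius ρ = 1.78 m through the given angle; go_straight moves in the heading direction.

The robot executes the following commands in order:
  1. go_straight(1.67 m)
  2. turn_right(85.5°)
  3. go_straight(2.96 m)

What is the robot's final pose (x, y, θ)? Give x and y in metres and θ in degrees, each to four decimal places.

(2.9769, 12.8179, 231.1000°)

set_pose: (x, y, θ) = (3.4600, 18.6800, 316.6000°), ρ = 1.78
go_straight(1.67): x += 1.67·cos θ, y += 1.67·sin θ → (4.6734, 17.5326, 316.6000°)
turn_right(85.5°): centre at ρ to the right, rotate −85.5° → (4.8356, 15.1215, 231.1000°)
go_straight(2.96): x += 2.96·cos θ, y += 2.96·sin θ → (2.9769, 12.8179, 231.1000°)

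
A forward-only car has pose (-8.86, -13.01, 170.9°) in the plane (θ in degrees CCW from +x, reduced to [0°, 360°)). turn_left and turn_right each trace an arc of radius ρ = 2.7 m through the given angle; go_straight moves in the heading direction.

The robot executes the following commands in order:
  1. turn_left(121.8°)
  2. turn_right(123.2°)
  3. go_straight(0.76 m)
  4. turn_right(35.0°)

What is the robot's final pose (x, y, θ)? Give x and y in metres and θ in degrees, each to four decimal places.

set_pose: (x, y, θ) = (-8.8600, -13.0100, 170.9000°), ρ = 2.7
turn_left(121.8°): centre at ρ to the left, rotate +121.8° → (-11.7779, -16.7180, 292.7000°)
turn_right(123.2°): centre at ρ to the right, rotate −123.2° → (-14.7608, -20.4147, 169.5000°)
go_straight(0.76): x += 0.76·cos θ, y += 0.76·sin θ → (-15.5080, -20.2762, 169.5000°)
turn_right(35.0°): centre at ρ to the right, rotate −35.0° → (-16.9418, -19.5139, 134.5000°)

(-16.9418, -19.5139, 134.5000°)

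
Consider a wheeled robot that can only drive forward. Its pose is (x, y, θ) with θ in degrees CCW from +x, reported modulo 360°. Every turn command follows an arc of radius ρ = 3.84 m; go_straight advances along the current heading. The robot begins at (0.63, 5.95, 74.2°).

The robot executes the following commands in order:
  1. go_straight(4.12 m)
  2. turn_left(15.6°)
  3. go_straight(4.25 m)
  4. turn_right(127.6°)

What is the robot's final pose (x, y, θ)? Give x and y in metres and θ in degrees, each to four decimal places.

(8.1052, 18.2173, 322.2000°)

set_pose: (x, y, θ) = (0.6300, 5.9500, 74.2000°), ρ = 3.84
go_straight(4.12): x += 4.12·cos θ, y += 4.12·sin θ → (1.7518, 9.9143, 74.2000°)
turn_left(15.6°): centre at ρ to the left, rotate +15.6° → (1.8969, 10.9465, 89.8000°)
go_straight(4.25): x += 4.25·cos θ, y += 4.25·sin θ → (1.9117, 15.1965, 89.8000°)
turn_right(127.6°): centre at ρ to the right, rotate −127.6° → (8.1052, 18.2173, -37.8000° ≡ 322.2000°)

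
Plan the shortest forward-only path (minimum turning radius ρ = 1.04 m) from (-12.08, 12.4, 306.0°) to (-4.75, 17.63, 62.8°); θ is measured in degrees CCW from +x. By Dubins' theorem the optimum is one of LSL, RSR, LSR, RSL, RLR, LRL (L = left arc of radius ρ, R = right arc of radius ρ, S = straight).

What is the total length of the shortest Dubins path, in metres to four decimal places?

Let ψ = atan2(Δy, Δx) = atan2(5.23, 7.33) = 35.5081° be the start→goal bearing.
Normalize: d = |goal − start| / ρ = 9.004543/1.04 = 8.658215, α = (θ_start − ψ) mod 360° = 270.4919° = 4.720974 rad, β = (θ_goal − ψ) mod 360° = 27.2919° = 0.476334 rad.
Common terms: sin α = -0.999963, cos α = 0.008585, sin β = 0.458524, cos β = 0.888682, cos(α−β) = -0.450878, d² = 74.964682. Work in radians in the unit-radius frame; every candidate has L = ρ·(t + p + q).
LSL: p² = 2 + d² − 2cos(α−β) + 2d(sin α − sin β) = 52.610646; p = √p² = 7.253320; φ = atan2(cos β − cos α, d + sin α − sin β) = 0.121637 rad; t = (φ − α) mod 2π = 1.683848 rad, q = (β − φ) mod 2π = 0.354697 rad → L = 1.04·(1.683848 + 7.253320 + 0.354697) = 1.04·9.291864 = 9.663539 m
RSR: p² = 2 + d² − 2cos(α−β) + 2d(sin β − sin α) = 103.122228; p = √p² = 10.154912; φ = atan2(cos α − cos β, d − sin α + sin β) = -0.086776 rad; t = (α − φ) mod 2π = 4.807750 rad, q = (φ − β) mod 2π = 5.720076 rad → L = 1.04·(4.807750 + 10.154912 + 5.720076) = 1.04·20.682738 = 21.510047 m
LSR: p² = d² − 2 + 2cos(α−β) + 2d(sin α + sin β) = 62.687135; p = √p² = 7.917521; φ = atan2(−cos α − cos β, d + sin α + sin β) − atan2(−2, p) = 0.137331 rad; t = (φ − α) mod 2π = 1.699541 rad, q = (φ − β) mod 2π = 5.944182 rad → L = 1.04·(1.699541 + 7.917521 + 5.944182) = 1.04·15.561244 = 16.183694 m
RSL: p² = d² − 2 + 2cos(α−β) − 2d(sin α + sin β) = 81.438718; p = √p² = 9.024340; φ = atan2(cos α + cos β, d − sin α − sin β) − atan2(2, p) = -0.120872 rad; t = (α − φ) mod 2π = 4.841847 rad, q = (β − φ) mod 2π = 0.597206 rad → L = 1.04·(4.841847 + 9.024340 + 0.597206) = 1.04·14.463393 = 15.041929 m
RLR: c = (6 − d² + 2cos(α−β) + 2d(sin α − sin β))/8 = -11.890278, |c| > 1 → infeasible
LRL: c = (6 − d² + 2cos(α−β) − 2d(sin α − sin β))/8 = -5.576331, |c| > 1 → infeasible
Shortest: LSL with L = 9.663539 m ≈ 9.6635 m

9.6635 m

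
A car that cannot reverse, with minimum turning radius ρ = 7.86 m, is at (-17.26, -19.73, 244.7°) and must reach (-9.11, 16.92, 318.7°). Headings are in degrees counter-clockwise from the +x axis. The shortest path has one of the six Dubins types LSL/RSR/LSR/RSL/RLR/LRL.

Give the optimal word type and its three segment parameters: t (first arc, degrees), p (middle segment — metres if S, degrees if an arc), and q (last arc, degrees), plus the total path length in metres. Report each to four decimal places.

RSR: t = 174.8860°, p = 29.1782 m, q = 111.1140°, L = 68.4125 m

Let ψ = atan2(Δy, Δx) = atan2(36.65, 8.15) = 77.4629° be the start→goal bearing.
Normalize: d = |goal − start| / ρ = 37.545239/7.86 = 4.776748, α = (θ_start − ψ) mod 360° = 167.2371° = 2.918838 rad, β = (θ_goal − ψ) mod 360° = 241.2371° = 4.210381 rad.
Common terms: sin α = 0.220917, cos α = -0.975293, sin β = -0.876618, cos β = -0.481186, cos(α−β) = 0.275637, d² = 22.817322. Work in radians in the unit-radius frame; every candidate has L = ρ·(t + p + q).
LSL: p² = 2 + d² − 2cos(α−β) + 2d(sin α − sin β) = 34.751349; p = √p² = 5.895027; φ = atan2(cos β − cos α, d + sin α − sin β) = 0.083916 rad; t = (φ − α) mod 2π = 3.448263 rad, q = (β − φ) mod 2π = 4.126465 rad → L = 7.86·(3.448263 + 5.895027 + 4.126465) = 7.86·13.469756 = 105.872286 m
RSR: p² = 2 + d² − 2cos(α−β) + 2d(sin β − sin α) = 13.780745; p = √p² = 3.712243; φ = atan2(cos α − cos β, d − sin α + sin β) = -0.133498 rad; t = (α − φ) mod 2π = 3.052336 rad, q = (φ − β) mod 2π = 1.939306 rad → L = 7.86·(3.052336 + 3.712243 + 1.939306) = 7.86·8.703884 = 68.412530 m
LSR: p² = d² − 2 + 2cos(α−β) + 2d(sin α + sin β) = 15.104359; p = √p² = 3.886433; φ = atan2(−cos α − cos β, d + sin α + sin β) − atan2(−2, p) = 0.814990 rad; t = (φ − α) mod 2π = 4.179338 rad, q = (φ − β) mod 2π = 2.887794 rad → L = 7.86·(4.179338 + 3.886433 + 2.887794) = 7.86·10.953564 = 86.095016 m
RSL: p² = d² − 2 + 2cos(α−β) − 2d(sin α + sin β) = 27.632833; p = √p² = 5.256694; φ = atan2(cos α + cos β, d − sin α − sin β) − atan2(2, p) = -0.625502 rad; t = (α − φ) mod 2π = 3.544340 rad, q = (β − φ) mod 2π = 4.835883 rad → L = 7.86·(3.544340 + 5.256694 + 4.835883) = 7.86·13.636917 = 107.186171 m
RLR: c = (6 − d² + 2cos(α−β) + 2d(sin α − sin β))/8 = -0.722593; p = 2π − arccos c = 3.904843 rad; φ = atan2(cos α − cos β, d − sin α + sin β) = -0.133498 rad; t = (α − φ + p/2) mod 2π = 5.004757 rad, q = (α − β − t + p) mod 2π = 3.891727 rad → L = 7.86·(5.004757 + 3.904843 + 3.891727) = 7.86·12.801327 = 100.618432 m
LRL: c = (6 − d² + 2cos(α−β) − 2d(sin α − sin β))/8 = -3.343919, |c| > 1 → infeasible
Shortest: RSR with L = 68.412530 m ≈ 68.4125 m
Convert RSR to answer units (arcs ×180/π): t = 3.052336·180/π = 174.8860°, p = ρ·p = 7.86·3.712243 = 29.1782 m, q = 1.939306·180/π = 111.1140°, L = 68.4125 m.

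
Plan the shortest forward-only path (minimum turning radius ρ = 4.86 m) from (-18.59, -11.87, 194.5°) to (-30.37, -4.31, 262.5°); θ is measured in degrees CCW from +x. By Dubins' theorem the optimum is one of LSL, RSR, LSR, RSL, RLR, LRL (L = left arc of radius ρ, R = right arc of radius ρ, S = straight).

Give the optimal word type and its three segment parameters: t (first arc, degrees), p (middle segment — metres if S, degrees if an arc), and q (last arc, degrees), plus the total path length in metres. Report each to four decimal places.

Let ψ = atan2(Δy, Δx) = atan2(7.56, -11.78) = 147.3090° be the start→goal bearing.
Normalize: d = |goal − start| / ρ = 13.997214/4.86 = 2.880085, α = (θ_start − ψ) mod 360° = 47.1910° = 0.823638 rad, β = (θ_goal − ψ) mod 360° = 115.1910° = 2.010461 rad.
Common terms: sin α = 0.733623, cos α = 0.679557, sin β = 0.904894, cos β = -0.425636, cos(α−β) = 0.374607, d² = 8.294891. Work in radians in the unit-radius frame; every candidate has L = ρ·(t + p + q).
LSL: p² = 2 + d² − 2cos(α−β) + 2d(sin α − sin β) = 8.559124; p = √p² = 2.925598; φ = atan2(cos β − cos α, d + sin α − sin β) = -0.387383 rad; t = (φ − α) mod 2π = 5.072165 rad, q = (β − φ) mod 2π = 2.397845 rad → L = 4.86·(5.072165 + 2.925598 + 2.397845) = 4.86·10.395607 = 50.522651 m
RSR: p² = 2 + d² − 2cos(α−β) + 2d(sin β − sin α) = 10.532231; p = √p² = 3.245340; φ = atan2(cos α − cos β, d − sin α + sin β) = 0.347500 rad; t = (α − φ) mod 2π = 0.476138 rad, q = (φ − β) mod 2π = 4.620223 rad → L = 4.86·(0.476138 + 3.245340 + 4.620223) = 4.86·8.341701 = 40.540669 m
LSR: p² = d² − 2 + 2cos(α−β) + 2d(sin α + sin β) = 16.482240; p = √p² = 4.059833; φ = atan2(−cos α − cos β, d + sin α + sin β) − atan2(−2, p) = 0.401600 rad; t = (φ − α) mod 2π = 5.861147 rad, q = (φ − β) mod 2π = 4.674324 rad → L = 4.86·(5.861147 + 4.059833 + 4.674324) = 4.86·14.595304 = 70.933175 m
RSL: p² = d² − 2 + 2cos(α−β) − 2d(sin α + sin β) = -2.394032 < 0 → infeasible
RLR: c = (6 − d² + 2cos(α−β) + 2d(sin α − sin β))/8 = -0.316529; p = 2π − arccos c = 4.390321 rad; φ = atan2(cos α − cos β, d − sin α + sin β) = 0.347500 rad; t = (α − φ + p/2) mod 2π = 2.671299 rad, q = (α − β − t + p) mod 2π = 0.532199 rad → L = 4.86·(2.671299 + 4.390321 + 0.532199) = 4.86·7.593818 = 36.905956 m
LRL: c = (6 − d² + 2cos(α−β) − 2d(sin α − sin β))/8 = -0.069890; p = 2π − arccos c = 4.642442 rad; φ = atan2(cos β − cos α, d + sin α − sin β) = -0.387383 rad; t = (φ − α + p/2) mod 2π = 1.110200 rad, q = (β − α − t + p) mod 2π = 4.719065 rad → L = 4.86·(1.110200 + 4.642442 + 4.719065) = 4.86·10.471707 = 50.892496 m
Shortest: RLR with L = 36.905956 m ≈ 36.9060 m
Convert RLR to answer units (arcs ×180/π): t = 2.671299·180/π = 153.0541°, p = 4.390321·180/π = 251.5469°, q = 0.532199·180/π = 30.4927°, L = 36.9060 m.

RLR: t = 153.0541°, p = 251.5469°, q = 30.4927°, L = 36.9060 m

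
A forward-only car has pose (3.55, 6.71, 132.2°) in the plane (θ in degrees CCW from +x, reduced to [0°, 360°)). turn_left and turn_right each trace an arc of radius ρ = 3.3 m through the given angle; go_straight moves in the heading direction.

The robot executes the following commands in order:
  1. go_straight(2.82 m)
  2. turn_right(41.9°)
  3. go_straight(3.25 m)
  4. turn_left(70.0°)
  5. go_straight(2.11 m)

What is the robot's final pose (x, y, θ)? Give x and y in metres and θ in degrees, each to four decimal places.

set_pose: (x, y, θ) = (3.5500, 6.7100, 132.2000°), ρ = 3.3
go_straight(2.82): x += 2.82·cos θ, y += 2.82·sin θ → (1.6557, 8.7991, 132.2000°)
turn_right(41.9°): centre at ρ to the right, rotate −41.9° → (0.8004, 10.9985, 90.3000°)
go_straight(3.25): x += 3.25·cos θ, y += 3.25·sin θ → (0.7834, 14.2484, 90.3000°)
turn_left(70.0°): centre at ρ to the left, rotate +70.0° → (-1.4041, 17.3380, 160.3000°)
go_straight(2.11): x += 2.11·cos θ, y += 2.11·sin θ → (-3.3906, 18.0493, 160.3000°)

(-3.3906, 18.0493, 160.3000°)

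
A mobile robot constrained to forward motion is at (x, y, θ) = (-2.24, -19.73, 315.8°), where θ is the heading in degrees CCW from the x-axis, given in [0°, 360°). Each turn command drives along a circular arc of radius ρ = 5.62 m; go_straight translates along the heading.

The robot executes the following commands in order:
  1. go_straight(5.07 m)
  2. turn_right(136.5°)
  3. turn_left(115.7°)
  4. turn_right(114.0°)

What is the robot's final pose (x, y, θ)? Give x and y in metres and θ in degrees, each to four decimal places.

set_pose: (x, y, θ) = (-2.2400, -19.7300, 315.8000°), ρ = 5.62
go_straight(5.07): x += 5.07·cos θ, y += 5.07·sin θ → (1.3947, -23.2646, 315.8000°)
turn_right(136.5°): centre at ρ to the right, rotate −136.5° → (-2.5920, -32.9132, 179.3000°)
turn_left(115.7°): centre at ρ to the left, rotate +115.7° → (-7.7541, -40.9079, 295.0000°)
turn_right(114.0°): centre at ρ to the right, rotate −114.0° → (-12.7495, -48.9022, 181.0000°)

(-12.7495, -48.9022, 181.0000°)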